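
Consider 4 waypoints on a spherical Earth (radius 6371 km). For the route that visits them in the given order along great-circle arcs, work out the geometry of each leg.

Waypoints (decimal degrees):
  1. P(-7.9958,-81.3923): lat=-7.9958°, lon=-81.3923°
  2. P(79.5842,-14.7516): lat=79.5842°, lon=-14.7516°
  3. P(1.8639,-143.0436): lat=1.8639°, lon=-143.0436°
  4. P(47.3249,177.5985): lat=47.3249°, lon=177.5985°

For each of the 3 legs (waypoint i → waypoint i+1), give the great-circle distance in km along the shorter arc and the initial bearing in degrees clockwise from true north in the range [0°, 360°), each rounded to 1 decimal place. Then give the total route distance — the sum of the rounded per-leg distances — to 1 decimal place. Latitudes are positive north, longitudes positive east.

Leg 1: dist=10427.2 km, bearing=9.6°
Leg 2: dist=10517.7 km, bearing=308.1°
Leg 3: dist=6314.5 km, bearing=329.1°
Total: 27259.4 km

Leg 1: φ1=-0.1395530, φ2=1.3890063, Δφ=1.5285594, Δλ=1.1630996 rad; a=sin²(Δφ/2)+cosφ1·cosφ2·sin²(Δλ/2)=0.5329113045; c=2·atan2(√a, √(1-a))=1.636666559; dist=6371·c=10427.203 ≈ 10427.2 km; running total=10427.2 km
Leg 1 bearing: y=sinΔλ·cosφ2=0.16597216, x=cosφ1·sinφ2-sinφ1·cosφ2·cosΔλ=0.98393121; θ=atan2(y, x)=9.5747° ≈ 9.6°
Leg 2: φ1=1.3890063, φ2=0.0325312, Δφ=-1.3564751, Δλ=-2.2391178 rad; a=sin²(Δφ/2)+cosφ1·cosφ2·sin²(Δλ/2)=0.5399907531; c=2·atan2(√a, √(1-a))=1.650863354; dist=6371·c=10517.650 ≈ 10517.7 km; running total=20944.9 km
Leg 2 bearing: y=sinΔλ·cosφ2=-0.78444764, x=cosφ1·sinφ2-sinφ1·cosφ2·cosΔλ=0.61501615; θ=atan2(y, x)=-51.9031° <0 so +360° → 308.0969° ≈ 308.1°
Leg 3: φ1=0.0325312, φ2=0.8259753, Δφ=0.7934441, Δλ=5.5962604 rad; a=sin²(Δφ/2)+cosφ1·cosφ2·sin²(Δλ/2)=0.2261291965; c=2·atan2(√a, √(1-a))=0.991133818; dist=6371·c=6314.514 ≈ 6314.5 km; running total=27259.4 km
Leg 3 bearing: y=sinΔλ·cosφ2=-0.42986088, x=cosφ1·sinφ2-sinφ1·cosφ2·cosΔλ=0.71777347; θ=atan2(y, x)=-30.9166° <0 so +360° → 329.0834° ≈ 329.1°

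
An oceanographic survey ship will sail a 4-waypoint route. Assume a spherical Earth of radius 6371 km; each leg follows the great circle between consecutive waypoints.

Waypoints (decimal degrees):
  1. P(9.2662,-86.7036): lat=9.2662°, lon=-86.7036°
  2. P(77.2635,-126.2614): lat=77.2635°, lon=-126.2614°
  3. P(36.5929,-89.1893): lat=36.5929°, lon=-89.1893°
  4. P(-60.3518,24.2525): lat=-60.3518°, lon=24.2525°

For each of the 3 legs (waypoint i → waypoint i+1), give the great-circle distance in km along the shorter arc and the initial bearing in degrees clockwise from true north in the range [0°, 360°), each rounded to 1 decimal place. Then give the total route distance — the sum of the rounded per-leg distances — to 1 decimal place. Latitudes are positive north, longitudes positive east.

Leg 1: dist=7899.9 km, bearing=351.5°
Leg 2: dist=4861.8 km, bearing=135.6°
Leg 3: dist=14737.6 km, bearing=142.0°
Total: 27499.3 km

Leg 1: φ1=0.1617257, φ2=1.3485025, Δφ=1.1867768, Δλ=-0.6904139 rad; a=sin²(Δφ/2)+cosφ1·cosφ2·sin²(Δλ/2)=0.3375908959; c=2·atan2(√a, √(1-a))=1.239976819; dist=6371·c=7899.892 ≈ 7899.9 km; running total=7899.9 km
Leg 1 bearing: y=sinΔλ·cosφ2=-0.14040619, x=cosφ1·sinφ2-sinφ1·cosφ2·cosΔλ=0.93529633; θ=atan2(y, x)=-8.5375° <0 so +360° → 351.4625° ≈ 351.5°
Leg 2: φ1=1.3485025, φ2=0.6386666, Δφ=-0.7098359, Δλ=0.6470302 rad; a=sin²(Δφ/2)+cosφ1·cosφ2·sin²(Δλ/2)=0.1386545795; c=2·atan2(√a, √(1-a))=0.763108730; dist=6371·c=4861.766 ≈ 4861.8 km; running total=12761.7 km
Leg 2 bearing: y=sinΔλ·cosφ2=0.48399859, x=cosφ1·sinφ2-sinφ1·cosφ2·cosΔλ=-0.49342002; θ=atan2(y, x)=135.5523° ≈ 135.6°
Leg 3: φ1=0.6386666, φ2=-1.0533376, Δφ=-1.6920042, Δλ=1.9799329 rad; a=sin²(Δφ/2)+cosφ1·cosφ2·sin²(Δλ/2)=0.8380403707; c=2·atan2(√a, √(1-a))=2.313226793; dist=6371·c=14737.568 ≈ 14737.6 km; running total=27499.3 km
Leg 3 bearing: y=sinΔλ·cosφ2=0.45384513, x=cosφ1·sinφ2-sinφ1·cosφ2·cosΔλ=-0.58046484; θ=atan2(y, x)=141.9794° ≈ 142.0°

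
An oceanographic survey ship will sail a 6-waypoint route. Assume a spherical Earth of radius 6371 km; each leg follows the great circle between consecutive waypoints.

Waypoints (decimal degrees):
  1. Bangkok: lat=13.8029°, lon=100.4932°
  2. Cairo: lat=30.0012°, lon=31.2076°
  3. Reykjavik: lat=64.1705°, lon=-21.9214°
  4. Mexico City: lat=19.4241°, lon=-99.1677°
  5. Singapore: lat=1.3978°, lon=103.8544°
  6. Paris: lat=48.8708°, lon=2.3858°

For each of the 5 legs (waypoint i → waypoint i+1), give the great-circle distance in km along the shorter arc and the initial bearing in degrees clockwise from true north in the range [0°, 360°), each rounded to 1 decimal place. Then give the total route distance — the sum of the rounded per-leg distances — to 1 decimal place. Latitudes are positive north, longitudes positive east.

Leg 1: φ1=0.2409061, φ2=0.5236197, Δφ=0.2827137, Δλ=-1.2092618 rad; a=sin²(Δφ/2)+cosφ1·cosφ2·sin²(Δλ/2)=0.2916160363; c=2·atan2(√a, √(1-a))=1.140909502; dist=6371·c=7268.734 ≈ 7268.7 km; running total=7268.7 km
Leg 1 bearing: y=sinΔλ·cosφ2=-0.81003154, x=cosφ1·sinφ2-sinφ1·cosφ2·cosΔλ=0.41249655; θ=atan2(y, x)=-63.0132° <0 so +360° → 296.9868° ≈ 297.0°
Leg 2: φ1=0.5236197, φ2=1.1199865, Δφ=0.5963668, Δλ=-0.9272760 rad; a=sin²(Δφ/2)+cosφ1·cosφ2·sin²(Δλ/2)=0.1617698860; c=2·atan2(√a, √(1-a))=0.827850711; dist=6371·c=5274.237 ≈ 5274.2 km; running total=12542.9 km
Leg 2 bearing: y=sinΔλ·cosφ2=-0.34855064, x=cosφ1·sinφ2-sinφ1·cosφ2·cosΔλ=0.64877886; θ=atan2(y, x)=-28.2465° <0 so +360° → 331.7535° ≈ 331.8°
Leg 3: φ1=1.1199865, φ2=0.3390145, Δφ=-0.7809720, Δλ=-1.3482023 rad; a=sin²(Δφ/2)+cosφ1·cosφ2·sin²(Δλ/2)=0.3049784481; c=2·atan2(√a, √(1-a))=1.170117923; dist=6371·c=7454.821 ≈ 7454.8 km; running total=19997.7 km
Leg 3 bearing: y=sinΔλ·cosφ2=-0.91981518, x=cosφ1·sinφ2-sinφ1·cosφ2·cosΔλ=-0.04250186; θ=atan2(y, x)=-92.6456° <0 so +360° → 267.3544° ≈ 267.4°
Leg 4: φ1=0.3390145, φ2=0.0243962, Δφ=-0.3146183, Δλ=3.5434041 rad; a=sin²(Δφ/2)+cosφ1·cosφ2·sin²(Δλ/2)=0.9297997598; c=2·atan2(√a, √(1-a))=2.605281714; dist=6371·c=16598.2498 ≈ 16598.2 km; running total=36595.9 km
Leg 4 bearing: y=sinΔλ·cosφ2=-0.39096978, x=cosφ1·sinφ2-sinφ1·cosφ2·cosΔλ=0.32898526; θ=atan2(y, x)=-49.9207° <0 so +360° → 310.0793° ≈ 310.1°
Leg 5: φ1=0.0243962, φ2=0.8529564, Δφ=0.8285602, Δλ=-1.7709612 rad; a=sin²(Δφ/2)+cosφ1·cosφ2·sin²(Δλ/2)=0.5561849126; c=2·atan2(√a, √(1-a))=1.683403988; dist=6371·c=10724.967 ≈ 10725.0 km; running total=47320.9 km
Leg 5 bearing: y=sinΔλ·cosφ2=-0.64462626, x=cosφ1·sinφ2-sinφ1·cosφ2·cosΔλ=0.75619442; θ=atan2(y, x)=-40.4463° <0 so +360° → 319.5537° ≈ 319.6°

Leg 1: dist=7268.7 km, bearing=297.0°
Leg 2: dist=5274.2 km, bearing=331.8°
Leg 3: dist=7454.8 km, bearing=267.4°
Leg 4: dist=16598.2 km, bearing=310.1°
Leg 5: dist=10725.0 km, bearing=319.6°
Total: 47320.9 km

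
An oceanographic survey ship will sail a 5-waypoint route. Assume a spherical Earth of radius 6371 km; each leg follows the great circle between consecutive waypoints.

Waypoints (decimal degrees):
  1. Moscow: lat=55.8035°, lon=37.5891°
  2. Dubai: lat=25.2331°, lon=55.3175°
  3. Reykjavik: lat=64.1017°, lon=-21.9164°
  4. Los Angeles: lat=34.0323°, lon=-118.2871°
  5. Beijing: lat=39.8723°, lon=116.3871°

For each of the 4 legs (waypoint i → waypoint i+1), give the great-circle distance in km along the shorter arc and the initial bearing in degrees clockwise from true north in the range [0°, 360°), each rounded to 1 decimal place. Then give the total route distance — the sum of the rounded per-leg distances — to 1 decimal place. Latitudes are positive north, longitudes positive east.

Leg 1: dist=3690.5 km, bearing=149.8°
Leg 2: dist=6884.5 km, bearing=331.1°
Leg 3: dist=6938.6 km, bearing=291.7°
Leg 4: dist=10064.7 km, bearing=321.2°
Total: 27578.3 km

Leg 1: φ1=0.9739548, φ2=0.4404007, Δφ=-0.5335541, Δλ=0.3094190 rad; a=sin²(Δφ/2)+cosφ1·cosφ2·sin²(Δλ/2)=0.0815694433; c=2·atan2(√a, √(1-a))=0.579272504; dist=6371·c=3690.545 ≈ 3690.5 km; running total=3690.5 km
Leg 1 bearing: y=sinΔλ·cosφ2=0.27544963, x=cosφ1·sinφ2-sinφ1·cosφ2·cosΔλ=-0.47306551; θ=atan2(y, x)=149.7892° ≈ 149.8°
Leg 2: φ1=0.4404007, φ2=1.1187857, Δφ=0.6783850, Δλ=-1.3479858 rad; a=sin²(Δφ/2)+cosφ1·cosφ2·sin²(Δλ/2)=0.2646028786; c=2·atan2(√a, √(1-a))=1.080605511; dist=6371·c=6884.538 ≈ 6884.5 km; running total=10575.0 km
Leg 2 bearing: y=sinΔλ·cosφ2=-0.42597813, x=cosφ1·sinφ2-sinφ1·cosφ2·cosΔλ=0.77259007; θ=atan2(y, x)=-28.8707° <0 so +360° → 331.1293° ≈ 331.1°
Leg 3: φ1=1.1187857, φ2=0.5939757, Δφ=-0.5248100, Δλ=-1.6819860 rad; a=sin²(Δφ/2)+cosφ1·cosφ2·sin²(Δλ/2)=0.2683550017; c=2·atan2(√a, √(1-a))=1.089092267; dist=6371·c=6938.607 ≈ 6938.6 km; running total=17513.6 km
Leg 3 bearing: y=sinΔλ·cosφ2=-0.82360467, x=cosφ1·sinφ2-sinφ1·cosφ2·cosΔλ=0.32716621; θ=atan2(y, x)=-68.3352° <0 so +360° → 291.6648° ≈ 291.7°
Leg 4: φ1=0.5939757, φ2=0.6959029, Δφ=0.1019272, Δλ=4.0958375 rad; a=sin²(Δφ/2)+cosφ1·cosφ2·sin²(Δλ/2)=0.5044893284; c=2·atan2(√a, √(1-a))=1.579775104; dist=6371·c=10064.747 ≈ 10064.7 km; running total=27578.3 km
Leg 4 bearing: y=sinΔλ·cosφ2=-0.62616557, x=cosφ1·sinφ2-sinφ1·cosφ2·cosΔλ=0.77963841; θ=atan2(y, x)=-38.7696° <0 so +360° → 321.2304° ≈ 321.2°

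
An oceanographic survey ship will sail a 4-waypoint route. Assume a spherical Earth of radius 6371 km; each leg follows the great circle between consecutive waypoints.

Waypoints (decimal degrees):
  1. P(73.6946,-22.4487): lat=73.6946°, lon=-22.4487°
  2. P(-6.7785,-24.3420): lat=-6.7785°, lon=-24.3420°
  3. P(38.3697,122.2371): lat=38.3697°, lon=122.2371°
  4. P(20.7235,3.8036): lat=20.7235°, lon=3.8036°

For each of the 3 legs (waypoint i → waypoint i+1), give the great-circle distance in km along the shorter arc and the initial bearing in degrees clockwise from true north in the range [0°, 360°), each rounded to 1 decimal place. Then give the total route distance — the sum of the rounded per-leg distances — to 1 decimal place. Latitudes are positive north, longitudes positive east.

Leg 1: φ1=1.2862134, φ2=-0.1183071, Δφ=-1.4045206, Δλ=-0.0330443 rad; a=sin²(Δφ/2)+cosφ1·cosφ2·sin²(Δλ/2)=0.4173207777; c=2·atan2(√a, √(1-a))=1.404674879; dist=6371·c=8949.184 ≈ 8949.2 km; running total=8949.2 km
Leg 1 bearing: y=sinΔλ·cosφ2=-0.03280736, x=cosφ1·sinφ2-sinφ1·cosφ2·cosΔλ=-0.98568771; θ=atan2(y, x)=-178.0937° <0 so +360° → 181.9063° ≈ 181.9°
Leg 2: φ1=-0.1183071, φ2=0.6696776, Δφ=0.7879847, Δλ=2.5582879 rad; a=sin²(Δφ/2)+cosφ1·cosφ2·sin²(Δλ/2)=0.8615366245; c=2·atan2(√a, √(1-a))=2.379037359; dist=6371·c=15156.847 ≈ 15156.8 km; running total=24106.0 km
Leg 2 bearing: y=sinΔλ·cosφ2=0.43182765, x=cosφ1·sinφ2-sinφ1·cosφ2·cosΔλ=0.53915671; θ=atan2(y, x)=38.6923° ≈ 38.7°
Leg 3: φ1=0.6696776, φ2=0.3616933, Δφ=-0.3079843, Δλ=-2.0670545 rad; a=sin²(Δφ/2)+cosφ1·cosφ2·sin²(Δλ/2)=0.5647490619; c=2·atan2(√a, √(1-a))=1.700659152; dist=6371·c=10834.899 ≈ 10834.9 km; running total=34940.9 km
Leg 3 bearing: y=sinΔλ·cosφ2=-0.82247417, x=cosφ1·sinφ2-sinφ1·cosφ2·cosΔλ=0.55386504; θ=atan2(y, x)=-56.0432° <0 so +360° → 303.9568° ≈ 304.0°

Leg 1: dist=8949.2 km, bearing=181.9°
Leg 2: dist=15156.8 km, bearing=38.7°
Leg 3: dist=10834.9 km, bearing=304.0°
Total: 34940.9 km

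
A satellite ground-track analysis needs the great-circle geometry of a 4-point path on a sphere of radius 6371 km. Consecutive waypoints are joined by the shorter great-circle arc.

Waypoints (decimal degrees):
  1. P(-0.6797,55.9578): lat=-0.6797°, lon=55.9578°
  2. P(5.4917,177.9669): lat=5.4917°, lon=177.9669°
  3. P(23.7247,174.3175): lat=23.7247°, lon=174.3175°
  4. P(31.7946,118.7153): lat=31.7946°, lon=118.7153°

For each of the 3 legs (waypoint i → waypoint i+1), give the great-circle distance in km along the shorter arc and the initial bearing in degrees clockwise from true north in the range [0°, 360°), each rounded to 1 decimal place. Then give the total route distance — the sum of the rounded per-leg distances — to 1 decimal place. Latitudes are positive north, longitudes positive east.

Leg 1: dist=13556.8 km, bearing=84.0°
Leg 2: dist=2064.7 km, bearing=349.5°
Leg 3: dist=5486.4 km, bearing=292.4°
Total: 21107.9 km

Leg 1: φ1=-0.0118630, φ2=0.0958482, Δφ=0.1077112, Δλ=2.1294605 rad; a=sin²(Δφ/2)+cosφ1·cosφ2·sin²(Δλ/2)=0.7643595974; c=2·atan2(√a, √(1-a))=2.127887216; dist=6371·c=13556.769 ≈ 13556.8 km; running total=13556.8 km
Leg 1 bearing: y=sinΔλ·cosφ2=0.84407183, x=cosφ1·sinφ2-sinφ1·cosφ2·cosΔλ=0.08943580; θ=atan2(y, x)=83.9516° ≈ 84.0°
Leg 2: φ1=0.0958482, φ2=0.4140741, Δφ=0.3182259, Δλ=-0.0636940 rad; a=sin²(Δφ/2)+cosφ1·cosφ2·sin²(Δλ/2)=0.0260279440; c=2·atan2(√a, √(1-a))=0.324079929; dist=6371·c=2064.713 ≈ 2064.7 km; running total=15621.5 km
Leg 2 bearing: y=sinΔλ·cosφ2=-0.05827179, x=cosφ1·sinφ2-sinφ1·cosφ2·cosΔλ=0.31305967; θ=atan2(y, x)=-10.5442° <0 so +360° → 349.4558° ≈ 349.5°
Leg 3: φ1=0.4140741, φ2=0.5549205, Δφ=0.1408463, Δλ=-0.9704415 rad; a=sin²(Δφ/2)+cosφ1·cosφ2·sin²(Δλ/2)=0.1742159854; c=2·atan2(√a, √(1-a))=0.861146690; dist=6371·c=5486.366 ≈ 5486.4 km; running total=21107.9 km
Leg 3 bearing: y=sinΔλ·cosφ2=-0.70131735, x=cosφ1·sinφ2-sinφ1·cosφ2·cosΔλ=0.28915927; θ=atan2(y, x)=-67.5932° <0 so +360° → 292.4068° ≈ 292.4°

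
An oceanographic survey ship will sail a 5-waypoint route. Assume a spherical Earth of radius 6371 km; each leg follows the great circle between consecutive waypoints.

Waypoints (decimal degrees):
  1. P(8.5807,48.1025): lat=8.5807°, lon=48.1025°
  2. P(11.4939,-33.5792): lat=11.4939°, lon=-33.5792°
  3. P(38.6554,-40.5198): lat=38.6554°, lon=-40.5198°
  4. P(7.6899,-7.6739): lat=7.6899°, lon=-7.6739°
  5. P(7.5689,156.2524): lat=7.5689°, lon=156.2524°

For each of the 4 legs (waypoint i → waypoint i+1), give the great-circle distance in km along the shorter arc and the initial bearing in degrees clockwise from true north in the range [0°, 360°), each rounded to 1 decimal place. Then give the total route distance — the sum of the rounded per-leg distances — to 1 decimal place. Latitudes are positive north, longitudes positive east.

Leg 1: φ1=0.1497615, φ2=0.2006064, Δφ=0.0508449, Δλ=-1.4256146 rad; a=sin²(Δφ/2)+cosφ1·cosφ2·sin²(Δλ/2)=0.4150426636; c=2·atan2(√a, √(1-a))=1.400053245; dist=6371·c=8919.739 ≈ 8919.7 km; running total=8919.7 km
Leg 1 bearing: y=sinΔλ·cosφ2=-0.96963653, x=cosφ1·sinφ2-sinφ1·cosφ2·cosΔλ=0.17588064; θ=atan2(y, x)=-79.7190° <0 so +360° → 280.2810° ≈ 280.3°
Leg 2: φ1=0.2006064, φ2=0.6746640, Δφ=0.4740576, Δλ=-0.1211363 rad; a=sin²(Δφ/2)+cosφ1·cosφ2·sin²(Δλ/2)=0.0579422530; c=2·atan2(√a, √(1-a))=0.486198648; dist=6371·c=3097.572 ≈ 3097.6 km; running total=12017.3 km
Leg 2 bearing: y=sinΔλ·cosφ2=-0.09436621, x=cosφ1·sinφ2-sinφ1·cosφ2·cosΔλ=0.45764048; θ=atan2(y, x)=-11.6512° <0 so +360° → 348.3488° ≈ 348.3°
Leg 3: φ1=0.6746640, φ2=0.1342141, Δφ=-0.5404499, Δλ=0.5732691 rad; a=sin²(Δφ/2)+cosφ1·cosφ2·sin²(Δλ/2)=0.1331216603; c=2·atan2(√a, √(1-a))=0.746961453; dist=6371·c=4758.891 ≈ 4758.9 km; running total=16776.2 km
Leg 3 bearing: y=sinΔλ·cosφ2=0.53750368, x=cosφ1·sinφ2-sinφ1·cosφ2·cosΔλ=-0.41556099; θ=atan2(y, x)=127.7087° ≈ 127.7°
Leg 4: φ1=0.1342141, φ2=0.1321022, Δφ=-0.0021118, Δλ=2.8610537 rad; a=sin²(Δφ/2)+cosφ1·cosφ2·sin²(Δλ/2)=0.9631711948; c=2·atan2(√a, √(1-a))=2.755380163; dist=6371·c=17554.527 ≈ 17554.5 km; running total=34330.7 km
Leg 4 bearing: y=sinΔλ·cosφ2=0.27446126, x=cosφ1·sinφ2-sinφ1·cosφ2·cosΔλ=0.25799379; θ=atan2(y, x)=46.7714° ≈ 46.8°

Leg 1: dist=8919.7 km, bearing=280.3°
Leg 2: dist=3097.6 km, bearing=348.3°
Leg 3: dist=4758.9 km, bearing=127.7°
Leg 4: dist=17554.5 km, bearing=46.8°
Total: 34330.7 km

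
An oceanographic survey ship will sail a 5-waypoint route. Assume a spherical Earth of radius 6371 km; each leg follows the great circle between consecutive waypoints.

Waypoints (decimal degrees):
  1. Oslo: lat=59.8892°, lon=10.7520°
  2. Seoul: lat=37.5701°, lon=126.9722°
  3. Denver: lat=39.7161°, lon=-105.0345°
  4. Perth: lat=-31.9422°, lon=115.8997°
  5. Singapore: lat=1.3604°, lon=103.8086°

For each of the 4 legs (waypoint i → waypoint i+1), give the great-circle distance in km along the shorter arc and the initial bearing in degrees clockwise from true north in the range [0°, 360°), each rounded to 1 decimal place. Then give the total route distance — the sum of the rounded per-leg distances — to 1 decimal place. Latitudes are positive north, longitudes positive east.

Leg 1: dist=7717.4 km, bearing=49.4°
Leg 2: dist=9916.4 km, bearing=37.3°
Leg 3: dist=16259.0 km, bearing=270.3°
Leg 4: dist=3916.1 km, bearing=338.7°
Total: 37808.9 km

Leg 1: φ1=1.0452637, φ2=0.6557219, Δφ=-0.3895418, Δλ=2.0284251 rad; a=sin²(Δφ/2)+cosφ1·cosφ2·sin²(Δλ/2)=0.3241147496; c=2·atan2(√a, √(1-a))=1.211334507; dist=6371·c=7717.412 ≈ 7717.4 km; running total=7717.4 km
Leg 1 bearing: y=sinΔλ·cosφ2=0.71105069, x=cosφ1·sinφ2-sinφ1·cosφ2·cosΔλ=0.60882217; θ=atan2(y, x)=49.4289° ≈ 49.4°
Leg 2: φ1=0.6557219, φ2=0.6931767, Δφ=0.0374548, Δλ=-4.0492808 rad; a=sin²(Δφ/2)+cosφ1·cosφ2·sin²(Δλ/2)=0.4928488288; c=2·atan2(√a, √(1-a))=1.556493497; dist=6371·c=9916.420 ≈ 9916.4 km; running total=17633.8 km
Leg 2 bearing: y=sinΔλ·cosφ2=0.60620903, x=cosφ1·sinφ2-sinφ1·cosφ2·cosΔλ=0.79517674; θ=atan2(y, x)=37.3204° ≈ 37.3°
Leg 3: φ1=0.6931767, φ2=-0.5574966, Δφ=-1.2506733, Δλ=3.8560292 rad; a=sin²(Δφ/2)+cosφ1·cosφ2·sin²(Δλ/2)=0.9155942919; c=2·atan2(√a, √(1-a))=2.552038384; dist=6371·c=16259.037 ≈ 16259.0 km; running total=33892.8 km
Leg 3 bearing: y=sinΔλ·cosφ2=-0.55598419, x=cosφ1·sinφ2-sinφ1·cosφ2·cosΔλ=0.00266857; θ=atan2(y, x)=-89.7250° <0 so +360° → 270.2750° ≈ 270.3°
Leg 4: φ1=-0.5574966, φ2=0.0237435, Δφ=0.5812400, Δλ=-0.2110295 rad; a=sin²(Δφ/2)+cosφ1·cosφ2·sin²(Δλ/2)=0.0915186887; c=2·atan2(√a, √(1-a))=0.614672040; dist=6371·c=3916.076 ≈ 3916.1 km; running total=37808.9 km
Leg 4 bearing: y=sinΔλ·cosφ2=-0.20940764, x=cosφ1·sinφ2-sinφ1·cosφ2·cosΔλ=0.53732720; θ=atan2(y, x)=-21.2919° <0 so +360° → 338.7081° ≈ 338.7°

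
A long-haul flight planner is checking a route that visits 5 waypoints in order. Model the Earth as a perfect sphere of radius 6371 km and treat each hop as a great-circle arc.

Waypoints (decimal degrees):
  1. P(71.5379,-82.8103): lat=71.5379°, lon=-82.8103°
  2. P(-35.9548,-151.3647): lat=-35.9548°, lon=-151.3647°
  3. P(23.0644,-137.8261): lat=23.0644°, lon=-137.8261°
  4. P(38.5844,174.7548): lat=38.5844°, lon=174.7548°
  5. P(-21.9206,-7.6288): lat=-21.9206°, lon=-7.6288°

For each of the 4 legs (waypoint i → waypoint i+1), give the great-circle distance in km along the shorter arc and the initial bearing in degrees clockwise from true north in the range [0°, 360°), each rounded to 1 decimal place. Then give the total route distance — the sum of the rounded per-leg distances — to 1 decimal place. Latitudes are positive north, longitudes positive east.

Leg 1: φ1=1.2485719, φ2=-0.6275296, Δφ=-1.8761015, Δλ=-1.1965000 rad; a=sin²(Δφ/2)+cosφ1·cosφ2·sin²(Δλ/2)=0.7316022175; c=2·atan2(√a, √(1-a))=2.052403841; dist=6371·c=13075.865 ≈ 13075.9 km; running total=13075.9 km
Leg 1 bearing: y=sinΔλ·cosφ2=-0.75343616, x=cosφ1·sinφ2-sinφ1·cosφ2·cosΔλ=-0.46666433; θ=atan2(y, x)=-121.7733° <0 so +360° → 238.2267° ≈ 238.2°
Leg 2: φ1=-0.6275296, φ2=0.4025497, Δφ=1.0300794, Δλ=0.2362931 rad; a=sin²(Δφ/2)+cosφ1·cosφ2·sin²(Δλ/2)=0.2529723369; c=2·atan2(√a, √(1-a))=1.054048374; dist=6371·c=6715.342 ≈ 6715.3 km; running total=19791.2 km
Leg 2 bearing: y=sinΔλ·cosφ2=0.21538760, x=cosφ1·sinφ2-sinφ1·cosφ2·cosΔλ=0.84232863; θ=atan2(y, x)=14.3435° ≈ 14.3°
Leg 3: φ1=0.4025497, φ2=0.6734248, Δφ=0.2708751, Δλ=5.4555659 rad; a=sin²(Δφ/2)+cosφ1·cosφ2·sin²(Δλ/2)=0.1345160641; c=2·atan2(√a, √(1-a))=0.751057141; dist=6371·c=4784.985 ≈ 4785.0 km; running total=24576.2 km
Leg 3 bearing: y=sinΔλ·cosφ2=-0.57557631, x=cosφ1·sinφ2-sinφ1·cosφ2·cosΔλ=0.36660317; θ=atan2(y, x)=-57.5056° <0 so +360° → 302.4944° ≈ 302.5°
Leg 4: φ1=0.6734248, φ2=-0.3825866, Δφ=-1.0560115, Δλ=-3.1831943 rad; a=sin²(Δφ/2)+cosφ1·cosφ2·sin²(Δλ/2)=0.9786882104; c=2·atan2(√a, √(1-a))=2.848574348; dist=6371·c=18148.267 ≈ 18148.3 km; running total=42724.5 km
Leg 4 bearing: y=sinΔλ·cosφ2=0.03858282, x=cosφ1·sinφ2-sinφ1·cosφ2·cosΔλ=0.28625470; θ=atan2(y, x)=7.6763° ≈ 7.7°

Leg 1: dist=13075.9 km, bearing=238.2°
Leg 2: dist=6715.3 km, bearing=14.3°
Leg 3: dist=4785.0 km, bearing=302.5°
Leg 4: dist=18148.3 km, bearing=7.7°
Total: 42724.5 km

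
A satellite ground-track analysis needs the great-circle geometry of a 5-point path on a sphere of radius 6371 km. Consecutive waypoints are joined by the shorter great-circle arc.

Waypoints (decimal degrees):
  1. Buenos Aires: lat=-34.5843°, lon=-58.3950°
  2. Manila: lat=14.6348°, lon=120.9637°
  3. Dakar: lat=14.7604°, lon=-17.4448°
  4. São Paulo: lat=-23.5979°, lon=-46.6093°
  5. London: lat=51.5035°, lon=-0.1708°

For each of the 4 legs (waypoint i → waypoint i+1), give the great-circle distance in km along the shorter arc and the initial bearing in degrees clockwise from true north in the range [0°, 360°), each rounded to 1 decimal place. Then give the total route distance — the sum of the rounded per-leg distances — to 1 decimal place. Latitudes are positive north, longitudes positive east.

Leg 1: φ1=-0.6036099, φ2=0.2554254, Δφ=0.8590353, Δλ=3.1303999 rad; a=sin²(Δφ/2)+cosφ1·cosφ2·sin²(Δλ/2)=0.9699719063; c=2·atan2(√a, √(1-a))=2.793261981; dist=6371·c=17795.872 ≈ 17795.9 km; running total=17795.9 km
Leg 1 bearing: y=sinΔλ·cosφ2=0.01082943, x=cosφ1·sinφ2-sinφ1·cosφ2·cosΔλ=-0.34115737; θ=atan2(y, x)=178.1819° ≈ 178.2°
Leg 2: φ1=0.2554254, φ2=0.2576176, Δφ=0.0021921, Δλ=-2.4156840 rad; a=sin²(Δφ/2)+cosφ1·cosφ2·sin²(Δλ/2)=0.8176901752; c=2·atan2(√a, √(1-a))=2.259297302; dist=6371·c=14393.983 ≈ 14394.0 km; running total=32189.9 km
Leg 2 bearing: y=sinΔλ·cosφ2=-0.64190917, x=cosφ1·sinφ2-sinφ1·cosφ2·cosΔλ=0.42923703; θ=atan2(y, x)=-56.2298° <0 so +360° → 303.7702° ≈ 303.8°
Leg 3: φ1=0.2576176, φ2=-0.4118611, Δφ=-0.6694786, Δλ=-0.5090165 rad; a=sin²(Δφ/2)+cosφ1·cosφ2·sin²(Δλ/2)=0.1640976894; c=2·atan2(√a, √(1-a))=0.834153943; dist=6371·c=5314.395 ≈ 5314.4 km; running total=37504.3 km
Leg 3 bearing: y=sinΔλ·cosφ2=-0.44656785, x=cosφ1·sinφ2-sinφ1·cosφ2·cosΔλ=-0.59097860; θ=atan2(y, x)=-142.9238° <0 so +360° → 217.0762° ≈ 217.1°
Leg 4: φ1=-0.4118611, φ2=0.8989057, Δφ=1.3107667, Δλ=0.8105047 rad; a=sin²(Δφ/2)+cosφ1·cosφ2·sin²(Δλ/2)=0.4601070006; c=2·atan2(√a, √(1-a))=1.490925434; dist=6371·c=9498.686 ≈ 9498.7 km; running total=47003.0 km
Leg 4 bearing: y=sinΔλ·cosφ2=0.45106131, x=cosφ1·sinφ2-sinφ1·cosφ2·cosΔλ=0.88891951; θ=atan2(y, x)=26.9044° ≈ 26.9°

Leg 1: dist=17795.9 km, bearing=178.2°
Leg 2: dist=14394.0 km, bearing=303.8°
Leg 3: dist=5314.4 km, bearing=217.1°
Leg 4: dist=9498.7 km, bearing=26.9°
Total: 47003.0 km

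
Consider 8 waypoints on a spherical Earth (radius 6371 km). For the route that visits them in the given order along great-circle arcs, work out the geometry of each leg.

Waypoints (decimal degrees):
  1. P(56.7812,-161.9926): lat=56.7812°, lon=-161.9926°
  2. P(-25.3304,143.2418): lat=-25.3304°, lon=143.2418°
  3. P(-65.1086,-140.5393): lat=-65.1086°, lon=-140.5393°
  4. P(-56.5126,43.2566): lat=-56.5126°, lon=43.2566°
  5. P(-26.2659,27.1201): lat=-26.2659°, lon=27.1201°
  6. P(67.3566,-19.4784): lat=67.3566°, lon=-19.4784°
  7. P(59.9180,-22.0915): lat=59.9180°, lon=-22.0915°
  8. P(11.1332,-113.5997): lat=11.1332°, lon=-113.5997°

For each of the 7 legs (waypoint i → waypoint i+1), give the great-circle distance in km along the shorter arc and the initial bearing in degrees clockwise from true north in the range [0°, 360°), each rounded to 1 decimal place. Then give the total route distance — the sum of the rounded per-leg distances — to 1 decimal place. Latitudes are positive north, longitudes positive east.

Leg 1: dist=10468.2 km, bearing=227.7°
Leg 2: dist=6827.2 km, bearing=152.3°
Leg 3: dist=6487.6 km, bearing=182.5°
Leg 4: dist=3602.2 km, bearing=332.3°
Leg 5: dist=11103.7 km, bearing=343.5°
Leg 6: dist=837.0 km, bearing=190.0°
Leg 7: dist=9021.6 km, bearing=276.9°
Total: 48347.5 km

Leg 1: φ1=0.9910189, φ2=-0.4420989, Δφ=-1.4331178, Δλ=5.3273453 rad; a=sin²(Δφ/2)+cosφ1·cosφ2·sin²(Δλ/2)=0.5361247698; c=2·atan2(√a, √(1-a))=1.643108872; dist=6371·c=10468.247 ≈ 10468.2 km; running total=10468.2 km
Leg 1 bearing: y=sinΔλ·cosφ2=-0.73826811, x=cosφ1·sinφ2-sinφ1·cosφ2·cosΔλ=-0.67062672; θ=atan2(y, x)=-132.2513° <0 so +360° → 227.7487° ≈ 227.7°
Leg 2: φ1=-0.4420989, φ2=-1.1363594, Δφ=-0.6942606, Δλ=-4.9529145 rad; a=sin²(Δφ/2)+cosφ1·cosφ2·sin²(Δλ/2)=0.2606407571; c=2·atan2(√a, √(1-a))=1.071601832; dist=6371·c=6827.175 ≈ 6827.2 km; running total=17295.4 km
Leg 2 bearing: y=sinΔλ·cosφ2=0.40878319, x=cosφ1·sinφ2-sinφ1·cosφ2·cosΔλ=-0.77699737; θ=atan2(y, x)=152.2509° ≈ 152.3°
Leg 3: φ1=-1.1363594, φ2=-0.9863309, Δφ=0.1500285, Δλ=3.2078436 rad; a=sin²(Δφ/2)+cosφ1·cosφ2·sin²(Δλ/2)=0.2375947560; c=2·atan2(√a, √(1-a))=1.018303865; dist=6371·c=6487.614 ≈ 6487.6 km; running total=23783.0 km
Leg 3 bearing: y=sinΔλ·cosφ2=-0.03652747, x=cosφ1·sinφ2-sinφ1·cosφ2·cosΔλ=-0.85043500; θ=atan2(y, x)=-177.5406° <0 so +360° → 182.4594° ≈ 182.5°
Leg 4: φ1=-0.9863309, φ2=-0.4584264, Δφ=0.5279045, Δλ=-0.2816351 rad; a=sin²(Δφ/2)+cosφ1·cosφ2·sin²(Δλ/2)=0.0778144369; c=2·atan2(√a, √(1-a))=0.565406048; dist=6371·c=3602.202 ≈ 3602.2 km; running total=27385.2 km
Leg 4 bearing: y=sinΔλ·cosφ2=-0.24923072, x=cosφ1·sinφ2-sinφ1·cosφ2·cosΔλ=0.47425884; θ=atan2(y, x)=-27.7227° <0 so +360° → 332.2773° ≈ 332.3°
Leg 5: φ1=-0.4584264, φ2=1.1755944, Δφ=1.6340209, Δλ=-0.8132973 rad; a=sin²(Δφ/2)+cosφ1·cosφ2·sin²(Δλ/2)=0.5856034879; c=2·atan2(√a, √(1-a))=1.742850930; dist=6371·c=11103.703 ≈ 11103.7 km; running total=38488.9 km
Leg 5 bearing: y=sinΔλ·cosφ2=-0.27972034, x=cosφ1·sinφ2-sinφ1·cosφ2·cosΔλ=0.94469291; θ=atan2(y, x)=-16.4938° <0 so +360° → 343.5062° ≈ 343.5°
Leg 6: φ1=1.1755944, φ2=1.0457664, Δφ=-0.1298281, Δλ=-0.0456072 rad; a=sin²(Δφ/2)+cosφ1·cosφ2·sin²(Δλ/2)=0.0043082459; c=2·atan2(√a, √(1-a))=0.131368903; dist=6371·c=836.951 ≈ 837.0 km; running total=39325.9 km
Leg 6 bearing: y=sinΔλ·cosφ2=-0.02285218, x=cosφ1·sinφ2-sinφ1·cosφ2·cosΔλ=-0.12898263; θ=atan2(y, x)=-169.9530° <0 so +360° → 190.0470° ≈ 190.0°
Leg 7: φ1=1.0457664, φ2=0.1943110, Δφ=-0.8514554, Δλ=-1.5971194 rad; a=sin²(Δφ/2)+cosφ1·cosφ2·sin²(Δλ/2)=0.4229306858; c=2·atan2(√a, √(1-a))=1.416040723; dist=6371·c=9021.595 ≈ 9021.6 km; running total=48347.5 km
Leg 7 bearing: y=sinΔλ·cosφ2=-0.98084103, x=cosφ1·sinφ2-sinφ1·cosφ2·cosΔλ=0.11913084; θ=atan2(y, x)=-83.0749° <0 so +360° → 276.9251° ≈ 276.9°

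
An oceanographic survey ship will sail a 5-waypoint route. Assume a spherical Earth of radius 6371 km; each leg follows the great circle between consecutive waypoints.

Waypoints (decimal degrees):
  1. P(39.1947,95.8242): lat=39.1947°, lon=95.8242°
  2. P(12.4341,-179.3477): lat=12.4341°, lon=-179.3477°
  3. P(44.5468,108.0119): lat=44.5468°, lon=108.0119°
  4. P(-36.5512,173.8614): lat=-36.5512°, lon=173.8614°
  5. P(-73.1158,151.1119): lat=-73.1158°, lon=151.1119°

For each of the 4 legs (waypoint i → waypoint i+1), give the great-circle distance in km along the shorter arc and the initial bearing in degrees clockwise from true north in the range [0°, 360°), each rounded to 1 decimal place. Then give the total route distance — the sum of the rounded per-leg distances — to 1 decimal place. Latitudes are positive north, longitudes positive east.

Leg 1: dist=8696.8 km, bearing=83.5°
Leg 2: dist=7670.2 km, bearing=313.2°
Leg 3: dist=11183.5 km, bearing=131.8°
Leg 4: dist=4256.1 km, bearing=190.4°
Total: 31806.6 km

Leg 1: φ1=0.6840766, φ2=0.2170160, Δφ=-0.4670606, Δλ=-4.8026557 rad; a=sin²(Δφ/2)+cosφ1·cosφ2·sin²(Δλ/2)=0.3978528687; c=2·atan2(√a, √(1-a))=1.365053616; dist=6371·c=8696.757 ≈ 8696.8 km; running total=8696.8 km
Leg 1 bearing: y=sinΔλ·cosφ2=0.97256853, x=cosφ1·sinφ2-sinφ1·cosφ2·cosΔλ=0.11123990; θ=atan2(y, x)=83.4750° ≈ 83.5°
Leg 2: φ1=0.2170160, φ2=0.7774883, Δφ=0.5604723, Δλ=5.0153712 rad; a=sin²(Δφ/2)+cosφ1·cosφ2·sin²(Δλ/2)=0.3206523648; c=2·atan2(√a, √(1-a))=1.203926552; dist=6371·c=7670.216 ≈ 7670.2 km; running total=16367.0 km
Leg 2 bearing: y=sinΔλ·cosφ2=-0.68021591, x=cosφ1·sinφ2-sinφ1·cosφ2·cosΔλ=0.63925271; θ=atan2(y, x)=-46.7782° <0 so +360° → 313.2218° ≈ 313.2°
Leg 3: φ1=0.7774883, φ2=-0.6379388, Δφ=-1.4154271, Δλ=1.1492906 rad; a=sin²(Δφ/2)+cosφ1·cosφ2·sin²(Δλ/2)=0.5917661984; c=2·atan2(√a, √(1-a))=1.755375017; dist=6371·c=11183.494 ≈ 11183.5 km; running total=27550.5 km
Leg 3 bearing: y=sinΔλ·cosφ2=0.73301312, x=cosφ1·sinφ2-sinφ1·cosφ2·cosΔλ=-0.65498674; θ=atan2(y, x)=131.7825° ≈ 131.8°
Leg 4: φ1=-0.6379388, φ2=-1.2761114, Δφ=-0.6381727, Δλ=-0.3970537 rad; a=sin²(Δφ/2)+cosφ1·cosφ2·sin²(Δλ/2)=0.1074826511; c=2·atan2(√a, √(1-a))=0.668044188; dist=6371·c=4256.110 ≈ 4256.1 km; running total=31806.6 km
Leg 4 bearing: y=sinΔλ·cosφ2=-0.11231335, x=cosφ1·sinφ2-sinφ1·cosφ2·cosΔλ=-0.60918489; θ=atan2(y, x)=-169.5539° <0 so +360° → 190.4461° ≈ 190.4°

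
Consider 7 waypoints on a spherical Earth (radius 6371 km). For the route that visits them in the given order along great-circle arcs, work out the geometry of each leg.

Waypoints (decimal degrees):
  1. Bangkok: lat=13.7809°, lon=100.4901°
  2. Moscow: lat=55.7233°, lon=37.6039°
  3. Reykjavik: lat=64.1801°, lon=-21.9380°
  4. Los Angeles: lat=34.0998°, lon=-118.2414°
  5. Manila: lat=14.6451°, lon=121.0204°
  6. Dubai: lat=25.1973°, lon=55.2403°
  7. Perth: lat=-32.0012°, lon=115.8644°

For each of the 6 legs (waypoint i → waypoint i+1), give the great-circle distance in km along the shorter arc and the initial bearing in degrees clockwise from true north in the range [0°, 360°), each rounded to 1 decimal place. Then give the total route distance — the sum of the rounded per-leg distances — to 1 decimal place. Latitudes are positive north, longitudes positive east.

Leg 1: φ1=0.2405221, φ2=0.9725551, Δφ=0.7320330, Δλ=-1.0975712 rad; a=sin²(Δφ/2)+cosφ1·cosφ2·sin²(Δλ/2)=0.2769352562; c=2·atan2(√a, √(1-a))=1.108360421; dist=6371·c=7061.364 ≈ 7061.4 km; running total=7061.4 km
Leg 1 bearing: y=sinΔλ·cosφ2=-0.50129719, x=cosφ1·sinφ2-sinφ1·cosφ2·cosΔλ=0.74139706; θ=atan2(y, x)=-34.0647° <0 so +360° → 325.9353° ≈ 325.9°
Leg 2: φ1=0.9725551, φ2=1.1201541, Δφ=0.1475990, Δλ=-1.0392022 rad; a=sin²(Δφ/2)+cosφ1·cosφ2·sin²(Δλ/2)=0.0659127064; c=2·atan2(√a, √(1-a))=0.519284275; dist=6371·c=3308.360 ≈ 3308.4 km; running total=10369.8 km
Leg 2 bearing: y=sinΔλ·cosφ2=-0.37543877, x=cosφ1·sinφ2-sinφ1·cosφ2·cosΔλ=0.32452830; θ=atan2(y, x)=-49.1599° <0 so +360° → 310.8401° ≈ 310.8°
Leg 3: φ1=1.1201541, φ2=0.5951538, Δφ=-0.5250003, Δλ=-1.6808114 rad; a=sin²(Δφ/2)+cosφ1·cosφ2·sin²(Δλ/2)=0.2674656657; c=2·atan2(√a, √(1-a))=1.087084150; dist=6371·c=6925.813 ≈ 6925.8 km; running total=17295.6 km
Leg 3 bearing: y=sinΔλ·cosφ2=-0.82305619, x=cosφ1·sinφ2-sinφ1·cosφ2·cosΔλ=0.32602091; θ=atan2(y, x)=-68.3910° <0 so +360° → 291.6090° ≈ 291.6°
Leg 4: φ1=0.5951538, φ2=0.2556052, Δφ=-0.3395486, Δλ=4.1759062 rad; a=sin²(Δφ/2)+cosφ1·cosφ2·sin²(Δλ/2)=0.6338695102; c=2·atan2(√a, √(1-a))=1.841841938; dist=6371·c=11734.375 ≈ 11734.4 km; running total=29030.0 km
Leg 4 bearing: y=sinΔλ·cosφ2=-0.83158655, x=cosφ1·sinφ2-sinφ1·cosφ2·cosΔλ=0.48660007; θ=atan2(y, x)=-59.6661° <0 so +360° → 300.3339° ≈ 300.3°
Leg 5: φ1=0.2556052, φ2=0.4397758, Δφ=0.1841706, Δλ=-1.1480793 rad; a=sin²(Δφ/2)+cosφ1·cosφ2·sin²(Δλ/2)=0.2666082631; c=2·atan2(√a, √(1-a))=1.085146130; dist=6371·c=6913.466 ≈ 6913.5 km; running total=35943.5 km
Leg 5 bearing: y=sinΔλ·cosφ2=-0.82520038, x=cosφ1·sinφ2-sinφ1·cosφ2·cosΔλ=0.31805270; θ=atan2(y, x)=-68.9221° <0 so +360° → 291.0779° ≈ 291.1°
Leg 6: φ1=0.4397758, φ2=-0.5585263, Δφ=-0.9983022, Δλ=1.0580902 rad; a=sin²(Δφ/2)+cosφ1·cosφ2·sin²(Δλ/2)=0.4246014387; c=2·atan2(√a, √(1-a))=1.419421760; dist=6371·c=9043.136 ≈ 9043.1 km; running total=44986.6 km
Leg 6 bearing: y=sinΔλ·cosφ2=0.73899659, x=cosφ1·sinφ2-sinφ1·cosφ2·cosΔλ=-0.65661577; θ=atan2(y, x)=131.6218° ≈ 131.6°

Leg 1: dist=7061.4 km, bearing=325.9°
Leg 2: dist=3308.4 km, bearing=310.8°
Leg 3: dist=6925.8 km, bearing=291.6°
Leg 4: dist=11734.4 km, bearing=300.3°
Leg 5: dist=6913.5 km, bearing=291.1°
Leg 6: dist=9043.1 km, bearing=131.6°
Total: 44986.6 km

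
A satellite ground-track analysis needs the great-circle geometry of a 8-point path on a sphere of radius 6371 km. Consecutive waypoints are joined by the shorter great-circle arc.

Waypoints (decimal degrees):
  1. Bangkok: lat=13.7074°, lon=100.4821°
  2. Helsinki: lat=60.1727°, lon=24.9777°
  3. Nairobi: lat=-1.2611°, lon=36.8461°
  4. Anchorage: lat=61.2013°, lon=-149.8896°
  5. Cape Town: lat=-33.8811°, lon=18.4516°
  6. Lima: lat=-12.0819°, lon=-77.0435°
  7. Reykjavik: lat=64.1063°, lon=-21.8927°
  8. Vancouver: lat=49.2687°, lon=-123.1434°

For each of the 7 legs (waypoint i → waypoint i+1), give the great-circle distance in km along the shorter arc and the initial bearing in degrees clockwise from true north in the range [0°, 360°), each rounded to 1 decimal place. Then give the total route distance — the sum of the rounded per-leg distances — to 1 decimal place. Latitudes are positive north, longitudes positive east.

Leg 1: φ1=0.2392393, φ2=1.0502117, Δφ=0.8109725, Δλ=-1.3178004 rad; a=sin²(Δφ/2)+cosφ1·cosφ2·sin²(Δλ/2)=0.3367371642; c=2·atan2(√a, √(1-a))=1.238170902; dist=6371·c=7888.387 ≈ 7888.4 km; running total=7888.4 km
Leg 1 bearing: y=sinΔλ·cosφ2=-0.48155397, x=cosφ1·sinφ2-sinφ1·cosφ2·cosΔλ=0.81331836; θ=atan2(y, x)=-30.6292° <0 so +360° → 329.3708° ≈ 329.4°
Leg 2: φ1=1.0502117, φ2=-0.0220103, Δφ=-1.0722221, Δλ=0.2071427 rad; a=sin²(Δφ/2)+cosφ1·cosφ2·sin²(Δλ/2)=0.2662282290; c=2·atan2(√a, √(1-a))=1.084286490; dist=6371·c=6907.989 ≈ 6908.0 km; running total=14796.4 km
Leg 2 bearing: y=sinΔλ·cosφ2=0.20561467, x=cosφ1·sinφ2-sinφ1·cosφ2·cosΔλ=-0.85972417; θ=atan2(y, x)=166.5496° ≈ 166.5°
Leg 3: φ1=-0.0220103, φ2=1.0681642, Δφ=1.0901745, Δλ=-3.2591528 rad; a=sin²(Δφ/2)+cosφ1·cosφ2·sin²(Δλ/2)=0.7487896840; c=2·atan2(√a, √(1-a))=2.091602245; dist=6371·c=13325.598 ≈ 13325.6 km; running total=28122.0 km
Leg 3 bearing: y=sinΔλ·cosφ2=0.05650234, x=cosφ1·sinφ2-sinφ1·cosφ2·cosΔλ=0.86557626; θ=atan2(y, x)=3.7348° ≈ 3.7°
Leg 4: φ1=1.0681642, φ2=-0.5913367, Δφ=-1.6595009, Δλ=2.9381082 rad; a=sin²(Δφ/2)+cosφ1·cosφ2·sin²(Δλ/2)=0.9401020994; c=2·atan2(√a, √(1-a))=2.647088615; dist=6371·c=16864.602 ≈ 16864.6 km; running total=44986.6 km
Leg 4 bearing: y=sinΔλ·cosφ2=0.16776863, x=cosφ1·sinφ2-sinφ1·cosφ2·cosΔλ=0.44395299; θ=atan2(y, x)=20.7014° ≈ 20.7°
Leg 5: φ1=-0.5913367, φ2=-0.2108689, Δφ=0.3804678, Δλ=-1.6667039 rad; a=sin²(Δφ/2)+cosφ1·cosφ2·sin²(Δλ/2)=0.4805275029; c=2·atan2(√a, √(1-a))=1.531841481; dist=6371·c=9759.362 ≈ 9759.4 km; running total=54746.0 km
Leg 5 bearing: y=sinΔλ·cosφ2=-0.97335559, x=cosφ1·sinφ2-sinφ1·cosφ2·cosΔλ=-0.22596941; θ=atan2(y, x)=-103.0700° <0 so +360° → 256.9300° ≈ 256.9°
Leg 6: φ1=-0.2108689, φ2=1.1188660, Δφ=1.3297349, Δλ=0.9625630 rad; a=sin²(Δφ/2)+cosφ1·cosφ2·sin²(Δλ/2)=0.4721417794; c=2·atan2(√a, √(1-a))=1.515051018; dist=6371·c=9652.390 ≈ 9652.4 km; running total=64398.4 km
Leg 6 bearing: y=sinΔλ·cosφ2=0.35838407, x=cosφ1·sinφ2-sinφ1·cosφ2·cosΔλ=0.93191015; θ=atan2(y, x)=21.0352° ≈ 21.0°
Leg 7: φ1=1.1188660, φ2=0.8599010, Δφ=-0.2589650, Δλ=-1.7671581 rad; a=sin²(Δφ/2)+cosφ1·cosφ2·sin²(Δλ/2)=0.1869468597; c=2·atan2(√a, √(1-a))=0.894246815; dist=6371·c=5697.246 ≈ 5697.2 km; running total=70095.6 km
Leg 7 bearing: y=sinΔλ·cosφ2=-0.63997307, x=cosφ1·sinφ2-sinφ1·cosφ2·cosΔλ=0.44544966; θ=atan2(y, x)=-55.1604° <0 so +360° → 304.8396° ≈ 304.8°

Leg 1: dist=7888.4 km, bearing=329.4°
Leg 2: dist=6908.0 km, bearing=166.5°
Leg 3: dist=13325.6 km, bearing=3.7°
Leg 4: dist=16864.6 km, bearing=20.7°
Leg 5: dist=9759.4 km, bearing=256.9°
Leg 6: dist=9652.4 km, bearing=21.0°
Leg 7: dist=5697.2 km, bearing=304.8°
Total: 70095.6 km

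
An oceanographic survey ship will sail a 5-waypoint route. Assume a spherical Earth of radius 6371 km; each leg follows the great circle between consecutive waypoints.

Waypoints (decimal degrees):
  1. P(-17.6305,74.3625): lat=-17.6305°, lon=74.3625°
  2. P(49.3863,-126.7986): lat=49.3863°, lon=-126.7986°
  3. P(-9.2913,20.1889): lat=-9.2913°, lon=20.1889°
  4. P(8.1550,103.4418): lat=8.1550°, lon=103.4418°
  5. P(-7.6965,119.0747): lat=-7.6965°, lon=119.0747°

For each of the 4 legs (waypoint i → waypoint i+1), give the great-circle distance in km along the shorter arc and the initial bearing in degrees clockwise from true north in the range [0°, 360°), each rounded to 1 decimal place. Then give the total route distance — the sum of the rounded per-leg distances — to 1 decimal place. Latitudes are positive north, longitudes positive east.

Leg 1: φ1=-0.3077103, φ2=0.8619535, Δφ=1.1696638, Δλ=-3.5109235 rad; a=sin²(Δφ/2)+cosφ1·cosφ2·sin²(Δλ/2)=0.9042330843; c=2·atan2(√a, √(1-a))=2.512337606; dist=6371·c=16006.103 ≈ 16006.1 km; running total=16006.1 km
Leg 1 bearing: y=sinΔλ·cosφ2=0.23498949, x=cosφ1·sinφ2-sinφ1·cosφ2·cosΔλ=0.53959466; θ=atan2(y, x)=23.5328° ≈ 23.5°
Leg 2: φ1=0.8619535, φ2=-0.1621638, Δφ=-1.0241173, Δλ=2.5654158 rad; a=sin²(Δφ/2)+cosφ1·cosφ2·sin²(Δλ/2)=0.8306303781; c=2·atan2(√a, √(1-a))=2.293294504; dist=6371·c=14610.579 ≈ 14610.6 km; running total=30616.7 km
Leg 2 bearing: y=sinΔλ·cosφ2=0.53767406, x=cosφ1·sinφ2-sinφ1·cosφ2·cosΔλ=0.52310689; θ=atan2(y, x)=45.7868° ≈ 45.8°
Leg 3: φ1=-0.1621638, φ2=0.1423316, Δφ=0.3044954, Δλ=1.4530372 rad; a=sin²(Δφ/2)+cosφ1·cosφ2·sin²(Δλ/2)=0.4540646050; c=2·atan2(√a, √(1-a))=1.478795808; dist=6371·c=9421.408 ≈ 9421.4 km; running total=40038.1 km
Leg 3 bearing: y=sinΔλ·cosφ2=0.98303238, x=cosφ1·sinφ2-sinφ1·cosφ2·cosΔλ=0.15876742; θ=atan2(y, x)=80.8255° ≈ 80.8°
Leg 4: φ1=0.1423316, φ2=-0.1343293, Δφ=-0.2766609, Δλ=0.2728456 rad; a=sin²(Δφ/2)+cosφ1·cosφ2·sin²(Δλ/2)=0.0371575999; c=2·atan2(√a, √(1-a))=0.387954499; dist=6371·c=2471.658 ≈ 2471.7 km; running total=42509.8 km
Leg 4 bearing: y=sinΔλ·cosφ2=0.26704526, x=cosφ1·sinφ2-sinφ1·cosφ2·cosΔλ=-0.26794492; θ=atan2(y, x)=135.0964° ≈ 135.1°

Leg 1: dist=16006.1 km, bearing=23.5°
Leg 2: dist=14610.6 km, bearing=45.8°
Leg 3: dist=9421.4 km, bearing=80.8°
Leg 4: dist=2471.7 km, bearing=135.1°
Total: 42509.8 km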